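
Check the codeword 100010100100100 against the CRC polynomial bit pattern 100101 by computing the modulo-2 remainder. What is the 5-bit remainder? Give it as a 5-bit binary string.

00000

Modulo-2 division of 100010100100100 by 100101:
  pos 0: 100010 XOR 100101 = 000111
  pos 3: 111100 XOR 100101 = 011001
  pos 4: 110011 XOR 100101 = 010110
  pos 5: 101100 XOR 100101 = 001001
  pos 7: 100101 XOR 100101 = 000000
Remainder = 00000 (zero — the frame passes the CRC check).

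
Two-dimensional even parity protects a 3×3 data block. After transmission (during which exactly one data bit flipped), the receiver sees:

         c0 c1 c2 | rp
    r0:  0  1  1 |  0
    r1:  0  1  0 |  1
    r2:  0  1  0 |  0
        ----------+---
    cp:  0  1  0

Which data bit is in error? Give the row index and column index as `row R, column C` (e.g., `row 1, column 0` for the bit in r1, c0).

row 2, column 2

Recompute each row's even parity and compare to rp:
  r0: data parity 0, sent rp 0 → ok
  r1: data parity 1, sent rp 1 → ok
  r2: data parity 1, sent rp 0 → mismatch
Recompute each column's even parity and compare to cp:
  c0: data parity 0, sent cp 0 → ok
  c1: data parity 1, sent cp 1 → ok
  c2: data parity 1, sent cp 0 → mismatch
Exactly one row (r2) and one column (c2) fail → the flipped bit is at their intersection.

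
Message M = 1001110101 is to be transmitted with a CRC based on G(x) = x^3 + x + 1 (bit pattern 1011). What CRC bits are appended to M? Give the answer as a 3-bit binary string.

Append 3 zeros: 1001110101000. Divide by 1011 (XOR where the leading bit is 1):
  pos 0: 1001 XOR 1011 = 0010
  pos 2: 1011 XOR 1011 = 0000
  pos 7: 1010 XOR 1011 = 0001
Remainder (last 3 bits) = 100. This is the CRC / FCS.

100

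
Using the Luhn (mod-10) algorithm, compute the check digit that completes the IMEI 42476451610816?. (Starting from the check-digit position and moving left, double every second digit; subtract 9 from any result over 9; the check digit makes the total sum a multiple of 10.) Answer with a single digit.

3

Partial digits right→left: 6 1 8 0 1 6 1 5 4 6 7 4 2 4
Double every second digit counting from the check-digit position (so the 1st, 3rd, 5th, ... of the partial from the right).
  doubled (with −9 where >9): 3 7 2 2 8 5 4 → sum 31
  kept as-is: 1 0 6 5 6 4 4 → sum 26
Total = 31 + 26 = 57.
Check digit = (10 − (57 mod 10)) mod 10 = 3.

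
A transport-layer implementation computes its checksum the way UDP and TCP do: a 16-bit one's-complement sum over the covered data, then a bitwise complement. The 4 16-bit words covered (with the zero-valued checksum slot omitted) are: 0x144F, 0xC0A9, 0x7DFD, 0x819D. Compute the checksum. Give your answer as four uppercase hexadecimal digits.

One's-complement addition (fold any carry out of bit 15 back into bit 0):
  0x144F + 0xC0A9 = 0x0D4F8
  0xD4F8 + 0x7DFD = 0x152F5 → wrap carry → 0x52F6
  0x52F6 + 0x819D = 0x0D493
One's-complement sum = 0xD493.
Checksum = ~0xD493 & 0xFFFF = 0x2B6C.

2B6C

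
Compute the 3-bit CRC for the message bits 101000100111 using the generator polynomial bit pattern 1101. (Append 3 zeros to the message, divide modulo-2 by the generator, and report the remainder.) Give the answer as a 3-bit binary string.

001

Append 3 zeros: 101000100111000. Divide by 1101 (XOR where the leading bit is 1):
  pos 0: 1010 XOR 1101 = 0111
  pos 1: 1110 XOR 1101 = 0011
  pos 3: 1101 XOR 1101 = 0000
  pos 9: 1110 XOR 1101 = 0011
  pos 11: 1100 XOR 1101 = 0001
Remainder (last 3 bits) = 001. This is the CRC / FCS.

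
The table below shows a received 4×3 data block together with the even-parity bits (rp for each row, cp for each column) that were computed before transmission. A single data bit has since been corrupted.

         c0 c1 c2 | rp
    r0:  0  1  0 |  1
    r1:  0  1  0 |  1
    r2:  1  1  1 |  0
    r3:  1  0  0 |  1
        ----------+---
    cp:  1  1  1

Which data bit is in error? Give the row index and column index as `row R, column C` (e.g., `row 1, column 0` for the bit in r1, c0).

row 2, column 0

Recompute each row's even parity and compare to rp:
  r0: data parity 1, sent rp 1 → ok
  r1: data parity 1, sent rp 1 → ok
  r2: data parity 1, sent rp 0 → mismatch
  r3: data parity 1, sent rp 1 → ok
Recompute each column's even parity and compare to cp:
  c0: data parity 0, sent cp 1 → mismatch
  c1: data parity 1, sent cp 1 → ok
  c2: data parity 1, sent cp 1 → ok
Exactly one row (r2) and one column (c0) fail → the flipped bit is at their intersection.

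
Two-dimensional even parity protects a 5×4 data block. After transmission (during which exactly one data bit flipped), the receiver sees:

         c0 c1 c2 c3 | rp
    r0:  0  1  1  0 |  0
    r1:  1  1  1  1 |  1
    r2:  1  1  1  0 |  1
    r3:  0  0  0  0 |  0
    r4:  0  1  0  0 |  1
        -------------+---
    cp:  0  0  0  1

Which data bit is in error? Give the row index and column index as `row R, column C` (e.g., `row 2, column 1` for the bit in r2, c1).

row 1, column 2

Recompute each row's even parity and compare to rp:
  r0: data parity 0, sent rp 0 → ok
  r1: data parity 0, sent rp 1 → mismatch
  r2: data parity 1, sent rp 1 → ok
  r3: data parity 0, sent rp 0 → ok
  r4: data parity 1, sent rp 1 → ok
Recompute each column's even parity and compare to cp:
  c0: data parity 0, sent cp 0 → ok
  c1: data parity 0, sent cp 0 → ok
  c2: data parity 1, sent cp 0 → mismatch
  c3: data parity 1, sent cp 1 → ok
Exactly one row (r1) and one column (c2) fail → the flipped bit is at their intersection.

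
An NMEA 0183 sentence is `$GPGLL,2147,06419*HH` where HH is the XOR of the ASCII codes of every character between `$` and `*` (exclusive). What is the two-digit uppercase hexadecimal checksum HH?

6A

XOR the ASCII codes of the payload characters:
  'G' = 0x47 → acc = 0x47
  'P' = 0x50 → acc = 0x17
  'G' = 0x47 → acc = 0x50
  'L' = 0x4C → acc = 0x1C
  'L' = 0x4C → acc = 0x50
  ',' = 0x2C → acc = 0x7C
  '2' = 0x32 → acc = 0x4E
  '1' = 0x31 → acc = 0x7F
  '4' = 0x34 → acc = 0x4B
  '7' = 0x37 → acc = 0x7C
  ',' = 0x2C → acc = 0x50
  '0' = 0x30 → acc = 0x60
  '6' = 0x36 → acc = 0x56
  '4' = 0x34 → acc = 0x62
  '1' = 0x31 → acc = 0x53
  '9' = 0x39 → acc = 0x6A
Checksum = 0x6A.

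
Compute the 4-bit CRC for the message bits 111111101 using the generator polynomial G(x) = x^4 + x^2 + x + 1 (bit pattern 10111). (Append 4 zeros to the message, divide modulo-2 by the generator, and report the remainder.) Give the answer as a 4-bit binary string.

1010

Append 4 zeros: 1111111010000. Divide by 10111 (XOR where the leading bit is 1):
  pos 0: 11111 XOR 10111 = 01000
  pos 1: 10001 XOR 10111 = 00110
  pos 3: 11010 XOR 10111 = 01101
  pos 4: 11011 XOR 10111 = 01100
  pos 5: 11000 XOR 10111 = 01111
  pos 6: 11110 XOR 10111 = 01001
  pos 7: 10010 XOR 10111 = 00101
Remainder (last 4 bits) = 1010. This is the CRC / FCS.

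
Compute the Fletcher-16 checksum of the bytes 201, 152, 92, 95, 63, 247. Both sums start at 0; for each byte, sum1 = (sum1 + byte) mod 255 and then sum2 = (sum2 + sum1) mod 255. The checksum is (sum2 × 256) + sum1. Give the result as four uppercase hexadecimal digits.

Running sums (mod 255):
  after byte 0 (201): sum1=201, sum2=201
  after byte 1 (152): sum1=98, sum2=44
  after byte 2 (92): sum1=190, sum2=234
  after byte 3 (95): sum1=30, sum2=9
  after byte 4 (63): sum1=93, sum2=102
  after byte 5 (247): sum1=85, sum2=187
Checksum = sum2·256 + sum1 = 187·256 + 85 = 47957 = 0xBB55.

BB55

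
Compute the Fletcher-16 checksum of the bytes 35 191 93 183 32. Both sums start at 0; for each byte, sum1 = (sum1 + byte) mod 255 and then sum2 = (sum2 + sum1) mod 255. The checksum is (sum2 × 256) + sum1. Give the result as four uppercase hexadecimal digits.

Running sums (mod 255):
  after byte 0 (35): sum1=35, sum2=35
  after byte 1 (191): sum1=226, sum2=6
  after byte 2 (93): sum1=64, sum2=70
  after byte 3 (183): sum1=247, sum2=62
  after byte 4 (32): sum1=24, sum2=86
Checksum = sum2·256 + sum1 = 86·256 + 24 = 22040 = 0x5618.

5618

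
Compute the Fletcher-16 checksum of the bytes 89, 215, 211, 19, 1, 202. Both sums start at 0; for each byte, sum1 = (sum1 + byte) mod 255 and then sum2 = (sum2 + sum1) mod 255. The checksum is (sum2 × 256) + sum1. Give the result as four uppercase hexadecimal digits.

Running sums (mod 255):
  after byte 0 (89): sum1=89, sum2=89
  after byte 1 (215): sum1=49, sum2=138
  after byte 2 (211): sum1=5, sum2=143
  after byte 3 (19): sum1=24, sum2=167
  after byte 4 (1): sum1=25, sum2=192
  after byte 5 (202): sum1=227, sum2=164
Checksum = sum2·256 + sum1 = 164·256 + 227 = 42211 = 0xA4E3.

A4E3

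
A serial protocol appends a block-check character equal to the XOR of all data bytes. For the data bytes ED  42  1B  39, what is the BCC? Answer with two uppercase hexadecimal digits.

XOR the bytes together:
  start with 0xED
  0xED ⊕ 0x42 = 0xAF
  0xAF ⊕ 0x1B = 0xB4
  0xB4 ⊕ 0x39 = 0x8D

8D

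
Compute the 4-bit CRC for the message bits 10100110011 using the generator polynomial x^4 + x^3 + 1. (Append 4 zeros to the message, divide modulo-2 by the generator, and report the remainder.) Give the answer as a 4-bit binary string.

Append 4 zeros: 101001100110000. Divide by 11001 (XOR where the leading bit is 1):
  pos 0: 10100 XOR 11001 = 01101
  pos 1: 11011 XOR 11001 = 00010
  pos 4: 10100 XOR 11001 = 01101
  pos 5: 11011 XOR 11001 = 00010
  pos 8: 10100 XOR 11001 = 01101
  pos 9: 11010 XOR 11001 = 00011
Remainder (last 4 bits) = 0110. This is the CRC / FCS.

0110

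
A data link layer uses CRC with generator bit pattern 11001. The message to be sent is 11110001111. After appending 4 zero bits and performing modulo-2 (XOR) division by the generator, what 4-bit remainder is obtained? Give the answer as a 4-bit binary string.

Append 4 zeros: 111100011110000. Divide by 11001 (XOR where the leading bit is 1):
  pos 0: 11110 XOR 11001 = 00111
  pos 2: 11100 XOR 11001 = 00101
  pos 4: 10111 XOR 11001 = 01110
  pos 5: 11101 XOR 11001 = 00100
  pos 7: 10010 XOR 11001 = 01011
  pos 8: 10110 XOR 11001 = 01111
  pos 9: 11110 XOR 11001 = 00111
Remainder (last 4 bits) = 1110. This is the CRC / FCS.

1110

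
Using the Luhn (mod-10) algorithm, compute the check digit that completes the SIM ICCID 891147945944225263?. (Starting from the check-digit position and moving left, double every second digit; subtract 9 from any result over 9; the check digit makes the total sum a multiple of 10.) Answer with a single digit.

Partial digits right→left: 3 6 2 5 2 2 4 4 9 5 4 9 7 4 1 1 9 8
Double every second digit counting from the check-digit position (so the 1st, 3rd, 5th, ... of the partial from the right).
  doubled (with −9 where >9): 6 4 4 8 9 8 5 2 9 → sum 55
  kept as-is: 6 5 2 4 5 9 4 1 8 → sum 44
Total = 55 + 44 = 99.
Check digit = (10 − (99 mod 10)) mod 10 = 1.

1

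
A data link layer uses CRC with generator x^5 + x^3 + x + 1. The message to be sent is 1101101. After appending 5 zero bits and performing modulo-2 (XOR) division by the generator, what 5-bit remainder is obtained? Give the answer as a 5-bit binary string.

11100

Append 5 zeros: 110110100000. Divide by 101011 (XOR where the leading bit is 1):
  pos 0: 110110 XOR 101011 = 011101
  pos 1: 111011 XOR 101011 = 010000
  pos 2: 100000 XOR 101011 = 001011
  pos 4: 101100 XOR 101011 = 000111
Remainder (last 5 bits) = 11100. This is the CRC / FCS.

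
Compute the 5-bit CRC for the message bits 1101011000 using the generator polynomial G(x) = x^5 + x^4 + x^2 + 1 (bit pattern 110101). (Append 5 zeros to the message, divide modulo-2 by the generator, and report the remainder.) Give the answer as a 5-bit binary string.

Append 5 zeros: 110101100000000. Divide by 110101 (XOR where the leading bit is 1):
  pos 0: 110101 XOR 110101 = 000000
  pos 6: 100000 XOR 110101 = 010101
  pos 7: 101010 XOR 110101 = 011111
  pos 8: 111110 XOR 110101 = 001011
Remainder (last 5 bits) = 10110. This is the CRC / FCS.

10110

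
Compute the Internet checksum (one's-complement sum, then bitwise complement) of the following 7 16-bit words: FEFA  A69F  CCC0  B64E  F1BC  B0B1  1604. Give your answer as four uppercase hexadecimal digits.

1EE3

One's-complement addition (fold any carry out of bit 15 back into bit 0):
  0xFEFA + 0xA69F = 0x1A599 → wrap carry → 0xA59A
  0xA59A + 0xCCC0 = 0x1725A → wrap carry → 0x725B
  0x725B + 0xB64E = 0x128A9 → wrap carry → 0x28AA
  0x28AA + 0xF1BC = 0x11A66 → wrap carry → 0x1A67
  0x1A67 + 0xB0B1 = 0x0CB18
  0xCB18 + 0x1604 = 0x0E11C
One's-complement sum = 0xE11C.
Checksum = ~0xE11C & 0xFFFF = 0x1EE3.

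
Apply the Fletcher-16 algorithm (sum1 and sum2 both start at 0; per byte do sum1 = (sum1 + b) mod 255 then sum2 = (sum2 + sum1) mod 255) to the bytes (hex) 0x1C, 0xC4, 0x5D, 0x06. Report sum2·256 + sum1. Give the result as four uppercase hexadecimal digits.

7F44

Running sums (mod 255):
  after byte 0 (0x1C): sum1=28, sum2=28
  after byte 1 (0xC4): sum1=224, sum2=252
  after byte 2 (0x5D): sum1=62, sum2=59
  after byte 3 (0x06): sum1=68, sum2=127
Checksum = sum2·256 + sum1 = 127·256 + 68 = 32580 = 0x7F44.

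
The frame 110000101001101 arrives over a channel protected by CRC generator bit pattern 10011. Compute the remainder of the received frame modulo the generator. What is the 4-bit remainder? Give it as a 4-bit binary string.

0000

Modulo-2 division of 110000101001101 by 10011:
  pos 0: 11000 XOR 10011 = 01011
  pos 1: 10110 XOR 10011 = 00101
  pos 3: 10110 XOR 10011 = 00101
  pos 5: 10110 XOR 10011 = 00101
  pos 7: 10101 XOR 10011 = 00110
  pos 9: 11010 XOR 10011 = 01001
  pos 10: 10011 XOR 10011 = 00000
Remainder = 0000 (zero — the frame passes the CRC check).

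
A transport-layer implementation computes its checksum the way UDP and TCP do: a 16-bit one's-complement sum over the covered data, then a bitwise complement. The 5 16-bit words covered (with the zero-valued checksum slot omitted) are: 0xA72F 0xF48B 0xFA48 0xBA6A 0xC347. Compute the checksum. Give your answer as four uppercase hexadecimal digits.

EC48

One's-complement addition (fold any carry out of bit 15 back into bit 0):
  0xA72F + 0xF48B = 0x19BBA → wrap carry → 0x9BBB
  0x9BBB + 0xFA48 = 0x19603 → wrap carry → 0x9604
  0x9604 + 0xBA6A = 0x1506E → wrap carry → 0x506F
  0x506F + 0xC347 = 0x113B6 → wrap carry → 0x13B7
One's-complement sum = 0x13B7.
Checksum = ~0x13B7 & 0xFFFF = 0xEC48.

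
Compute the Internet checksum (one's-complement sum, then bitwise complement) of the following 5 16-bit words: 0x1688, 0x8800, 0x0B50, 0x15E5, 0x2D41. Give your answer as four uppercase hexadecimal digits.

One's-complement addition (fold any carry out of bit 15 back into bit 0):
  0x1688 + 0x8800 = 0x09E88
  0x9E88 + 0x0B50 = 0x0A9D8
  0xA9D8 + 0x15E5 = 0x0BFBD
  0xBFBD + 0x2D41 = 0x0ECFE
One's-complement sum = 0xECFE.
Checksum = ~0xECFE & 0xFFFF = 0x1301.

1301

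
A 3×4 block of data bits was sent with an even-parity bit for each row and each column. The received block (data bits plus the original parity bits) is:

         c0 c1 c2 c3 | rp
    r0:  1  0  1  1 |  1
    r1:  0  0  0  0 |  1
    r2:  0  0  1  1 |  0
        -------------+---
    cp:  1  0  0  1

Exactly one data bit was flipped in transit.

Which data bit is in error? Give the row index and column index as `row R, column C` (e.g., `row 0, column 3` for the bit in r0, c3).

row 1, column 3

Recompute each row's even parity and compare to rp:
  r0: data parity 1, sent rp 1 → ok
  r1: data parity 0, sent rp 1 → mismatch
  r2: data parity 0, sent rp 0 → ok
Recompute each column's even parity and compare to cp:
  c0: data parity 1, sent cp 1 → ok
  c1: data parity 0, sent cp 0 → ok
  c2: data parity 0, sent cp 0 → ok
  c3: data parity 0, sent cp 1 → mismatch
Exactly one row (r1) and one column (c3) fail → the flipped bit is at their intersection.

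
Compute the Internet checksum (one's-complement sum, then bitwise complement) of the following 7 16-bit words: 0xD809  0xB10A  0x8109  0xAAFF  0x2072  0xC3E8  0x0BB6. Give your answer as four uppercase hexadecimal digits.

One's-complement addition (fold any carry out of bit 15 back into bit 0):
  0xD809 + 0xB10A = 0x18913 → wrap carry → 0x8914
  0x8914 + 0x8109 = 0x10A1D → wrap carry → 0x0A1E
  0x0A1E + 0xAAFF = 0x0B51D
  0xB51D + 0x2072 = 0x0D58F
  0xD58F + 0xC3E8 = 0x19977 → wrap carry → 0x9978
  0x9978 + 0x0BB6 = 0x0A52E
One's-complement sum = 0xA52E.
Checksum = ~0xA52E & 0xFFFF = 0x5AD1.

5AD1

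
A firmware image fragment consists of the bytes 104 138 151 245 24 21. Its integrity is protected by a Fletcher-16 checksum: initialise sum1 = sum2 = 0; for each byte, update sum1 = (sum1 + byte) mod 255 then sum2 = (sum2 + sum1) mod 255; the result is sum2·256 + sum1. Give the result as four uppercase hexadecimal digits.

ACAD

Running sums (mod 255):
  after byte 0 (104): sum1=104, sum2=104
  after byte 1 (138): sum1=242, sum2=91
  after byte 2 (151): sum1=138, sum2=229
  after byte 3 (245): sum1=128, sum2=102
  after byte 4 (24): sum1=152, sum2=254
  after byte 5 (21): sum1=173, sum2=172
Checksum = sum2·256 + sum1 = 172·256 + 173 = 44205 = 0xACAD.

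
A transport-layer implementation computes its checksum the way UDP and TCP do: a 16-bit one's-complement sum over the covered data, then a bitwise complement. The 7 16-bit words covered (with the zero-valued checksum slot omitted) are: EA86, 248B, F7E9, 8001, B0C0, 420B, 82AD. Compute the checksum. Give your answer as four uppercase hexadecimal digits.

One's-complement addition (fold any carry out of bit 15 back into bit 0):
  0xEA86 + 0x248B = 0x10F11 → wrap carry → 0x0F12
  0x0F12 + 0xF7E9 = 0x106FB → wrap carry → 0x06FC
  0x06FC + 0x8001 = 0x086FD
  0x86FD + 0xB0C0 = 0x137BD → wrap carry → 0x37BE
  0x37BE + 0x420B = 0x079C9
  0x79C9 + 0x82AD = 0x0FC76
One's-complement sum = 0xFC76.
Checksum = ~0xFC76 & 0xFFFF = 0x0389.

0389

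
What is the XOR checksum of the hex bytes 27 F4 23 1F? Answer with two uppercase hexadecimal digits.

XOR the bytes together:
  start with 0x27
  0x27 ⊕ 0xF4 = 0xD3
  0xD3 ⊕ 0x23 = 0xF0
  0xF0 ⊕ 0x1F = 0xEF

EF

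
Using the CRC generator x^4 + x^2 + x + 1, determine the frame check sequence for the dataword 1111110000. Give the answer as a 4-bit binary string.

1100

Append 4 zeros: 11111100000000. Divide by 10111 (XOR where the leading bit is 1):
  pos 0: 11111 XOR 10111 = 01000
  pos 1: 10001 XOR 10111 = 00110
  pos 3: 11000 XOR 10111 = 01111
  pos 4: 11110 XOR 10111 = 01001
  pos 5: 10010 XOR 10111 = 00101
  pos 7: 10100 XOR 10111 = 00011
Remainder (last 4 bits) = 1100. This is the CRC / FCS.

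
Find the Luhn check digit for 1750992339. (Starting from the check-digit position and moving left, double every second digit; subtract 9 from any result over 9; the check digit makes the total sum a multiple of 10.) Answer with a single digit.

1

Partial digits right→left: 9 3 3 2 9 9 0 5 7 1
Double every second digit counting from the check-digit position (so the 1st, 3rd, 5th, ... of the partial from the right).
  doubled (with −9 where >9): 9 6 9 0 5 → sum 29
  kept as-is: 3 2 9 5 1 → sum 20
Total = 29 + 20 = 49.
Check digit = (10 − (49 mod 10)) mod 10 = 1.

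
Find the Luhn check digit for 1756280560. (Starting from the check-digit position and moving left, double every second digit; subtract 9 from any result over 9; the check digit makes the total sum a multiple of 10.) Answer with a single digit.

0

Partial digits right→left: 0 6 5 0 8 2 6 5 7 1
Double every second digit counting from the check-digit position (so the 1st, 3rd, 5th, ... of the partial from the right).
  doubled (with −9 where >9): 0 1 7 3 5 → sum 16
  kept as-is: 6 0 2 5 1 → sum 14
Total = 16 + 14 = 30.
Check digit = (10 − (30 mod 10)) mod 10 = 0.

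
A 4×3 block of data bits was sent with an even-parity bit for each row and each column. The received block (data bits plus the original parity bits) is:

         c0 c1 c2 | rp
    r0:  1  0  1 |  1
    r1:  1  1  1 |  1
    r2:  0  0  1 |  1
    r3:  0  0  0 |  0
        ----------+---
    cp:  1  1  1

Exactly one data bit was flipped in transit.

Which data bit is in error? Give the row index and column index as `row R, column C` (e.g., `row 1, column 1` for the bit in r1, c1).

Recompute each row's even parity and compare to rp:
  r0: data parity 0, sent rp 1 → mismatch
  r1: data parity 1, sent rp 1 → ok
  r2: data parity 1, sent rp 1 → ok
  r3: data parity 0, sent rp 0 → ok
Recompute each column's even parity and compare to cp:
  c0: data parity 0, sent cp 1 → mismatch
  c1: data parity 1, sent cp 1 → ok
  c2: data parity 1, sent cp 1 → ok
Exactly one row (r0) and one column (c0) fail → the flipped bit is at their intersection.

row 0, column 0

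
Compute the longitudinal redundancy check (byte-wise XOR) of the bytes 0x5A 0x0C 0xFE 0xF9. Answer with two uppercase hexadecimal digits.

XOR the bytes together:
  start with 0x5A
  0x5A ⊕ 0x0C = 0x56
  0x56 ⊕ 0xFE = 0xA8
  0xA8 ⊕ 0xF9 = 0x51

51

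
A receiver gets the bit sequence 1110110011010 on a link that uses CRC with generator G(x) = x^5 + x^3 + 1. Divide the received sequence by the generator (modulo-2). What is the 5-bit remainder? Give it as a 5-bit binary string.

01111

Modulo-2 division of 1110110011010 by 101001:
  pos 0: 111011 XOR 101001 = 010010
  pos 1: 100100 XOR 101001 = 001101
  pos 3: 110101 XOR 101001 = 011100
  pos 4: 111001 XOR 101001 = 010000
  pos 5: 100000 XOR 101001 = 001001
  pos 7: 100110 XOR 101001 = 001111
Remainder = 01111 (nonzero — an error is detected).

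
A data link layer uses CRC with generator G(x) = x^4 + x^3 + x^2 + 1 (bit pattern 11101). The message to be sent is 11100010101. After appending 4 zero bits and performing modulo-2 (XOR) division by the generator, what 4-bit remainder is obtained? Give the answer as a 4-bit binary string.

1001

Append 4 zeros: 111000101010000. Divide by 11101 (XOR where the leading bit is 1):
  pos 0: 11100 XOR 11101 = 00001
  pos 4: 10101 XOR 11101 = 01000
  pos 5: 10000 XOR 11101 = 01101
  pos 6: 11011 XOR 11101 = 00110
  pos 8: 11000 XOR 11101 = 00101
  pos 10: 10100 XOR 11101 = 01001
Remainder (last 4 bits) = 1001. This is the CRC / FCS.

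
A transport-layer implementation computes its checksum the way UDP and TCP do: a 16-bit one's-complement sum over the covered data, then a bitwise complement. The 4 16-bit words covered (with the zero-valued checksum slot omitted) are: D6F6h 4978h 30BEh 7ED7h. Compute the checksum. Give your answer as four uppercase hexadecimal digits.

2FFB

One's-complement addition (fold any carry out of bit 15 back into bit 0):
  0xD6F6 + 0x4978 = 0x1206E → wrap carry → 0x206F
  0x206F + 0x30BE = 0x0512D
  0x512D + 0x7ED7 = 0x0D004
One's-complement sum = 0xD004.
Checksum = ~0xD004 & 0xFFFF = 0x2FFB.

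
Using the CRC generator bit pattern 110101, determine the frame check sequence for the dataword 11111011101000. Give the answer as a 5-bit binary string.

Append 5 zeros: 1111101110100000000. Divide by 110101 (XOR where the leading bit is 1):
  pos 0: 111110 XOR 110101 = 001011
  pos 2: 101111 XOR 110101 = 011010
  pos 3: 110101 XOR 110101 = 000000
  pos 10: 100000 XOR 110101 = 010101
  pos 11: 101010 XOR 110101 = 011111
  pos 12: 111110 XOR 110101 = 001011
Remainder (last 5 bits) = 10110. This is the CRC / FCS.

10110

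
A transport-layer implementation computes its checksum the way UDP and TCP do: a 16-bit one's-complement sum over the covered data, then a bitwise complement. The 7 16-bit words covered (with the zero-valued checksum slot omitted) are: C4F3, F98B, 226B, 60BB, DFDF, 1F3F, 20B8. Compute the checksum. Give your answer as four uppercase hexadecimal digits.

One's-complement addition (fold any carry out of bit 15 back into bit 0):
  0xC4F3 + 0xF98B = 0x1BE7E → wrap carry → 0xBE7F
  0xBE7F + 0x226B = 0x0E0EA
  0xE0EA + 0x60BB = 0x141A5 → wrap carry → 0x41A6
  0x41A6 + 0xDFDF = 0x12185 → wrap carry → 0x2186
  0x2186 + 0x1F3F = 0x040C5
  0x40C5 + 0x20B8 = 0x0617D
One's-complement sum = 0x617D.
Checksum = ~0x617D & 0xFFFF = 0x9E82.

9E82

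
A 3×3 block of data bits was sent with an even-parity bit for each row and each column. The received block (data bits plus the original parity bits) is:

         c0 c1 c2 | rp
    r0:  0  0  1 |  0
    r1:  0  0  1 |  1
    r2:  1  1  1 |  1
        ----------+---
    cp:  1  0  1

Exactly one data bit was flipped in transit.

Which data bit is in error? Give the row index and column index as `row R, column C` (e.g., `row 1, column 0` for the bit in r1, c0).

row 0, column 1

Recompute each row's even parity and compare to rp:
  r0: data parity 1, sent rp 0 → mismatch
  r1: data parity 1, sent rp 1 → ok
  r2: data parity 1, sent rp 1 → ok
Recompute each column's even parity and compare to cp:
  c0: data parity 1, sent cp 1 → ok
  c1: data parity 1, sent cp 0 → mismatch
  c2: data parity 1, sent cp 1 → ok
Exactly one row (r0) and one column (c1) fail → the flipped bit is at their intersection.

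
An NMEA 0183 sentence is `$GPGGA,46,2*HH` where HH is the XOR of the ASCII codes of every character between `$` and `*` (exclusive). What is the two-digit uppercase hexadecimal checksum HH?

66

XOR the ASCII codes of the payload characters:
  'G' = 0x47 → acc = 0x47
  'P' = 0x50 → acc = 0x17
  'G' = 0x47 → acc = 0x50
  'G' = 0x47 → acc = 0x17
  'A' = 0x41 → acc = 0x56
  ',' = 0x2C → acc = 0x7A
  '4' = 0x34 → acc = 0x4E
  '6' = 0x36 → acc = 0x78
  ',' = 0x2C → acc = 0x54
  '2' = 0x32 → acc = 0x66
Checksum = 0x66.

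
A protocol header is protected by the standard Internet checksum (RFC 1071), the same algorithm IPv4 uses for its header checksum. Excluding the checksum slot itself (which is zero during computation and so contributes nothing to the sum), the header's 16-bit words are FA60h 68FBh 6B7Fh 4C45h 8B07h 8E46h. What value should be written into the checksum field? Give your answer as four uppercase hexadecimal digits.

One's-complement addition (fold any carry out of bit 15 back into bit 0):
  0xFA60 + 0x68FB = 0x1635B → wrap carry → 0x635C
  0x635C + 0x6B7F = 0x0CEDB
  0xCEDB + 0x4C45 = 0x11B20 → wrap carry → 0x1B21
  0x1B21 + 0x8B07 = 0x0A628
  0xA628 + 0x8E46 = 0x1346E → wrap carry → 0x346F
One's-complement sum = 0x346F.
Checksum = ~0x346F & 0xFFFF = 0xCB90.

CB90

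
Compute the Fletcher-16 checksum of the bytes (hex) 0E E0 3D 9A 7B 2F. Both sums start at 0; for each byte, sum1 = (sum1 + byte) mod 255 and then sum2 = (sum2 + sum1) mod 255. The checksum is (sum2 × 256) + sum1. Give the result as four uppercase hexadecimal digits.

Running sums (mod 255):
  after byte 0 (0E): sum1=14, sum2=14
  after byte 1 (E0): sum1=238, sum2=252
  after byte 2 (3D): sum1=44, sum2=41
  after byte 3 (9A): sum1=198, sum2=239
  after byte 4 (7B): sum1=66, sum2=50
  after byte 5 (2F): sum1=113, sum2=163
Checksum = sum2·256 + sum1 = 163·256 + 113 = 41841 = 0xA371.

A371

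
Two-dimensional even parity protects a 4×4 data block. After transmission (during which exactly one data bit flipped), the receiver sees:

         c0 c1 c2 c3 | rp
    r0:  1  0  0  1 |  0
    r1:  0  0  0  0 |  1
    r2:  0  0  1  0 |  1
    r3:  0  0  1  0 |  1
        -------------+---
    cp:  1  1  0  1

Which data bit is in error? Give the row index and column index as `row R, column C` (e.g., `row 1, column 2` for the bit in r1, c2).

Recompute each row's even parity and compare to rp:
  r0: data parity 0, sent rp 0 → ok
  r1: data parity 0, sent rp 1 → mismatch
  r2: data parity 1, sent rp 1 → ok
  r3: data parity 1, sent rp 1 → ok
Recompute each column's even parity and compare to cp:
  c0: data parity 1, sent cp 1 → ok
  c1: data parity 0, sent cp 1 → mismatch
  c2: data parity 0, sent cp 0 → ok
  c3: data parity 1, sent cp 1 → ok
Exactly one row (r1) and one column (c1) fail → the flipped bit is at their intersection.

row 1, column 1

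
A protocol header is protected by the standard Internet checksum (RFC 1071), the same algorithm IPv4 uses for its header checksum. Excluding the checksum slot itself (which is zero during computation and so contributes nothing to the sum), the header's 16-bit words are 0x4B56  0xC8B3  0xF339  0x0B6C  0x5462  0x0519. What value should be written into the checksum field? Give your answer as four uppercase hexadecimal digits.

One's-complement addition (fold any carry out of bit 15 back into bit 0):
  0x4B56 + 0xC8B3 = 0x11409 → wrap carry → 0x140A
  0x140A + 0xF339 = 0x10743 → wrap carry → 0x0744
  0x0744 + 0x0B6C = 0x012B0
  0x12B0 + 0x5462 = 0x06712
  0x6712 + 0x0519 = 0x06C2B
One's-complement sum = 0x6C2B.
Checksum = ~0x6C2B & 0xFFFF = 0x93D4.

93D4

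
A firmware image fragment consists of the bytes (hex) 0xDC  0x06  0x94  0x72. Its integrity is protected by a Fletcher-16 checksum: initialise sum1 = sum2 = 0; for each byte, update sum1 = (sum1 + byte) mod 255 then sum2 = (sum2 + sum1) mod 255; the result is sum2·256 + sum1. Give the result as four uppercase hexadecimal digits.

21E9

Running sums (mod 255):
  after byte 0 (0xDC): sum1=220, sum2=220
  after byte 1 (0x06): sum1=226, sum2=191
  after byte 2 (0x94): sum1=119, sum2=55
  after byte 3 (0x72): sum1=233, sum2=33
Checksum = sum2·256 + sum1 = 33·256 + 233 = 8681 = 0x21E9.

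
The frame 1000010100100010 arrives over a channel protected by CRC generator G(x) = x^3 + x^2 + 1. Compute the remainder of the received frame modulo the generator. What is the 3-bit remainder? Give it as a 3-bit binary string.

Modulo-2 division of 1000010100100010 by 1101:
  pos 0: 1000 XOR 1101 = 0101
  pos 1: 1010 XOR 1101 = 0111
  pos 2: 1111 XOR 1101 = 0010
  pos 4: 1001 XOR 1101 = 0100
  pos 5: 1000 XOR 1101 = 0101
  pos 6: 1010 XOR 1101 = 0111
  pos 7: 1111 XOR 1101 = 0010
  pos 9: 1000 XOR 1101 = 0101
  pos 10: 1010 XOR 1101 = 0111
  pos 11: 1111 XOR 1101 = 0010
Remainder = 100 (nonzero — an error is detected).

100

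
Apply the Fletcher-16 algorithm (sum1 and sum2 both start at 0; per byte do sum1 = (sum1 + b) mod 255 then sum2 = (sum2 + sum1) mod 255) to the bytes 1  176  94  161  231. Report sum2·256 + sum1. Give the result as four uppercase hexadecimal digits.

0E99

Running sums (mod 255):
  after byte 0 (1): sum1=1, sum2=1
  after byte 1 (176): sum1=177, sum2=178
  after byte 2 (94): sum1=16, sum2=194
  after byte 3 (161): sum1=177, sum2=116
  after byte 4 (231): sum1=153, sum2=14
Checksum = sum2·256 + sum1 = 14·256 + 153 = 3737 = 0x0E99.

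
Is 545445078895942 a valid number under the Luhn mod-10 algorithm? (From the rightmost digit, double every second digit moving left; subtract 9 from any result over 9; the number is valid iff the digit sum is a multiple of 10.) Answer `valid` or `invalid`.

From the right, keep odd positions and double even positions (subtract 9 from any doubled value over 9):
  doubled (positions 2,4,...): 8 1 7 5 1 8 8 → sum 38
  kept (positions 1,3,...): 2 9 9 8 0 4 5 5 → sum 42
Total = 80.
80 mod 10 = 0, so the number is valid.

valid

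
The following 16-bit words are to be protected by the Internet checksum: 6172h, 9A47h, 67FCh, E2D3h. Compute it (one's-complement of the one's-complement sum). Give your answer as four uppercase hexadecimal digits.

One's-complement addition (fold any carry out of bit 15 back into bit 0):
  0x6172 + 0x9A47 = 0x0FBB9
  0xFBB9 + 0x67FC = 0x163B5 → wrap carry → 0x63B6
  0x63B6 + 0xE2D3 = 0x14689 → wrap carry → 0x468A
One's-complement sum = 0x468A.
Checksum = ~0x468A & 0xFFFF = 0xB975.

B975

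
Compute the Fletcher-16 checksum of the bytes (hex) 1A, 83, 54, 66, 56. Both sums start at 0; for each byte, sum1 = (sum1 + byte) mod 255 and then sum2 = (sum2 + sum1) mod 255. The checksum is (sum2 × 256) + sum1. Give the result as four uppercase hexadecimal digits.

B0AE

Running sums (mod 255):
  after byte 0 (1A): sum1=26, sum2=26
  after byte 1 (83): sum1=157, sum2=183
  after byte 2 (54): sum1=241, sum2=169
  after byte 3 (66): sum1=88, sum2=2
  after byte 4 (56): sum1=174, sum2=176
Checksum = sum2·256 + sum1 = 176·256 + 174 = 45230 = 0xB0AE.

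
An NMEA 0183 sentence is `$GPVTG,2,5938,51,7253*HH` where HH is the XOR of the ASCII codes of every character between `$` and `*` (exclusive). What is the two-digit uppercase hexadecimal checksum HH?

60

XOR the ASCII codes of the payload characters:
  'G' = 0x47 → acc = 0x47
  'P' = 0x50 → acc = 0x17
  'V' = 0x56 → acc = 0x41
  'T' = 0x54 → acc = 0x15
  'G' = 0x47 → acc = 0x52
  ',' = 0x2C → acc = 0x7E
  '2' = 0x32 → acc = 0x4C
  ',' = 0x2C → acc = 0x60
  '5' = 0x35 → acc = 0x55
  '9' = 0x39 → acc = 0x6C
  '3' = 0x33 → acc = 0x5F
  '8' = 0x38 → acc = 0x67
  ',' = 0x2C → acc = 0x4B
  '5' = 0x35 → acc = 0x7E
  '1' = 0x31 → acc = 0x4F
  ',' = 0x2C → acc = 0x63
  '7' = 0x37 → acc = 0x54
  '2' = 0x32 → acc = 0x66
  '5' = 0x35 → acc = 0x53
  '3' = 0x33 → acc = 0x60
Checksum = 0x60.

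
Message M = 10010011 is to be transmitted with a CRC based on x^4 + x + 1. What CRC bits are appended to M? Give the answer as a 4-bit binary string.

1110

Append 4 zeros: 100100110000. Divide by 10011 (XOR where the leading bit is 1):
  pos 0: 10010 XOR 10011 = 00001
  pos 4: 10110 XOR 10011 = 00101
  pos 6: 10100 XOR 10011 = 00111
Remainder (last 4 bits) = 1110. This is the CRC / FCS.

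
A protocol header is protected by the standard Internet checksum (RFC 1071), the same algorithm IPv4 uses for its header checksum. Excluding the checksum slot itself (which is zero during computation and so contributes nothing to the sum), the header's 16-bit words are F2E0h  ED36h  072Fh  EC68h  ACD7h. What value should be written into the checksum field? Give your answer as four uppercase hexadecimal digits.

7F78

One's-complement addition (fold any carry out of bit 15 back into bit 0):
  0xF2E0 + 0xED36 = 0x1E016 → wrap carry → 0xE017
  0xE017 + 0x072F = 0x0E746
  0xE746 + 0xEC68 = 0x1D3AE → wrap carry → 0xD3AF
  0xD3AF + 0xACD7 = 0x18086 → wrap carry → 0x8087
One's-complement sum = 0x8087.
Checksum = ~0x8087 & 0xFFFF = 0x7F78.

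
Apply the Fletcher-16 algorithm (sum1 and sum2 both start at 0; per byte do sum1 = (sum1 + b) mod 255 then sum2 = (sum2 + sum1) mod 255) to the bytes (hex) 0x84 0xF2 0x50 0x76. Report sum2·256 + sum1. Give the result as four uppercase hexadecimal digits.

023E

Running sums (mod 255):
  after byte 0 (0x84): sum1=132, sum2=132
  after byte 1 (0xF2): sum1=119, sum2=251
  after byte 2 (0x50): sum1=199, sum2=195
  after byte 3 (0x76): sum1=62, sum2=2
Checksum = sum2·256 + sum1 = 2·256 + 62 = 574 = 0x023E.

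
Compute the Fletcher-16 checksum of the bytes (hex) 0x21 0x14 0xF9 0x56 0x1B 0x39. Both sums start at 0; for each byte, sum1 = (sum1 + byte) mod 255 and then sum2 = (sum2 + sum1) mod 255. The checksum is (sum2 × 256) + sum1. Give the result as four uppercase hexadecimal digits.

Running sums (mod 255):
  after byte 0 (0x21): sum1=33, sum2=33
  after byte 1 (0x14): sum1=53, sum2=86
  after byte 2 (0xF9): sum1=47, sum2=133
  after byte 3 (0x56): sum1=133, sum2=11
  after byte 4 (0x1B): sum1=160, sum2=171
  after byte 5 (0x39): sum1=217, sum2=133
Checksum = sum2·256 + sum1 = 133·256 + 217 = 34265 = 0x85D9.

85D9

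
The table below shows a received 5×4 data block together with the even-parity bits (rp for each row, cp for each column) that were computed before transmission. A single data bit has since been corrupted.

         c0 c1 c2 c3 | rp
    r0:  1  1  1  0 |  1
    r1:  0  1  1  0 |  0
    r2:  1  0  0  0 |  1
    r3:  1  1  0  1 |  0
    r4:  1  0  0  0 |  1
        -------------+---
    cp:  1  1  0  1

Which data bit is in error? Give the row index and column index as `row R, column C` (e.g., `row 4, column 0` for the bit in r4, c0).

Recompute each row's even parity and compare to rp:
  r0: data parity 1, sent rp 1 → ok
  r1: data parity 0, sent rp 0 → ok
  r2: data parity 1, sent rp 1 → ok
  r3: data parity 1, sent rp 0 → mismatch
  r4: data parity 1, sent rp 1 → ok
Recompute each column's even parity and compare to cp:
  c0: data parity 0, sent cp 1 → mismatch
  c1: data parity 1, sent cp 1 → ok
  c2: data parity 0, sent cp 0 → ok
  c3: data parity 1, sent cp 1 → ok
Exactly one row (r3) and one column (c0) fail → the flipped bit is at their intersection.

row 3, column 0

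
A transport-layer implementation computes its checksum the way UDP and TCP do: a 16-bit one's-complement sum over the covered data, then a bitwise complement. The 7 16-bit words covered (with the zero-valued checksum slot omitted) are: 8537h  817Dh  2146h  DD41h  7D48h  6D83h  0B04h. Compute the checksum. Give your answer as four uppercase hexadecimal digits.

04F3

One's-complement addition (fold any carry out of bit 15 back into bit 0):
  0x8537 + 0x817D = 0x106B4 → wrap carry → 0x06B5
  0x06B5 + 0x2146 = 0x027FB
  0x27FB + 0xDD41 = 0x1053C → wrap carry → 0x053D
  0x053D + 0x7D48 = 0x08285
  0x8285 + 0x6D83 = 0x0F008
  0xF008 + 0x0B04 = 0x0FB0C
One's-complement sum = 0xFB0C.
Checksum = ~0xFB0C & 0xFFFF = 0x04F3.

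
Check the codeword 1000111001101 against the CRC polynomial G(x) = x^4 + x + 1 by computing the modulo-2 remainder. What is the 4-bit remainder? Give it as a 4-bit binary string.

0000

Modulo-2 division of 1000111001101 by 10011:
  pos 0: 10001 XOR 10011 = 00010
  pos 3: 10110 XOR 10011 = 00101
  pos 5: 10101 XOR 10011 = 00110
  pos 7: 11010 XOR 10011 = 01001
  pos 8: 10011 XOR 10011 = 00000
Remainder = 0000 (zero — the frame passes the CRC check).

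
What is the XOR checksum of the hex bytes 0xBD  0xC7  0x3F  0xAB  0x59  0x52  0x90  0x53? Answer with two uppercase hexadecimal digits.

26

XOR the bytes together:
  start with 0xBD
  0xBD ⊕ 0xC7 = 0x7A
  0x7A ⊕ 0x3F = 0x45
  0x45 ⊕ 0xAB = 0xEE
  0xEE ⊕ 0x59 = 0xB7
  0xB7 ⊕ 0x52 = 0xE5
  0xE5 ⊕ 0x90 = 0x75
  0x75 ⊕ 0x53 = 0x26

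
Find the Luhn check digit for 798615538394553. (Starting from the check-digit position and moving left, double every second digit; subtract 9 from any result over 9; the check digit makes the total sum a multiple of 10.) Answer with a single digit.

Partial digits right→left: 3 5 5 4 9 3 8 3 5 5 1 6 8 9 7
Double every second digit counting from the check-digit position (so the 1st, 3rd, 5th, ... of the partial from the right).
  doubled (with −9 where >9): 6 1 9 7 1 2 7 5 → sum 38
  kept as-is: 5 4 3 3 5 6 9 → sum 35
Total = 38 + 35 = 73.
Check digit = (10 − (73 mod 10)) mod 10 = 7.

7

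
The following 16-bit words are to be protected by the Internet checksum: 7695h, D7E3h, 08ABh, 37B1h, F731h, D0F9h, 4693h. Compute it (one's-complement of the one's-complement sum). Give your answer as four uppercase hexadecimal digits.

626B

One's-complement addition (fold any carry out of bit 15 back into bit 0):
  0x7695 + 0xD7E3 = 0x14E78 → wrap carry → 0x4E79
  0x4E79 + 0x08AB = 0x05724
  0x5724 + 0x37B1 = 0x08ED5
  0x8ED5 + 0xF731 = 0x18606 → wrap carry → 0x8607
  0x8607 + 0xD0F9 = 0x15700 → wrap carry → 0x5701
  0x5701 + 0x4693 = 0x09D94
One's-complement sum = 0x9D94.
Checksum = ~0x9D94 & 0xFFFF = 0x626B.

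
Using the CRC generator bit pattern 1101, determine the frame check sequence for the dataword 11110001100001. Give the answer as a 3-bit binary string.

010

Append 3 zeros: 11110001100001000. Divide by 1101 (XOR where the leading bit is 1):
  pos 0: 1111 XOR 1101 = 0010
  pos 2: 1000 XOR 1101 = 0101
  pos 3: 1010 XOR 1101 = 0111
  pos 4: 1111 XOR 1101 = 0010
  pos 6: 1010 XOR 1101 = 0111
  pos 7: 1110 XOR 1101 = 0011
  pos 9: 1100 XOR 1101 = 0001
  pos 12: 1100 XOR 1101 = 0001
Remainder (last 3 bits) = 010. This is the CRC / FCS.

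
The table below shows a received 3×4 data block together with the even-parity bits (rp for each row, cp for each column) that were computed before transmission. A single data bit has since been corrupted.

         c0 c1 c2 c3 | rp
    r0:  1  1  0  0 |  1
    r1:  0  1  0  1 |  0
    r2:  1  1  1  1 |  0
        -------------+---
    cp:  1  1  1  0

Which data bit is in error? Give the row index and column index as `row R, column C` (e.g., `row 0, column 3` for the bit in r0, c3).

row 0, column 0

Recompute each row's even parity and compare to rp:
  r0: data parity 0, sent rp 1 → mismatch
  r1: data parity 0, sent rp 0 → ok
  r2: data parity 0, sent rp 0 → ok
Recompute each column's even parity and compare to cp:
  c0: data parity 0, sent cp 1 → mismatch
  c1: data parity 1, sent cp 1 → ok
  c2: data parity 1, sent cp 1 → ok
  c3: data parity 0, sent cp 0 → ok
Exactly one row (r0) and one column (c0) fail → the flipped bit is at their intersection.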